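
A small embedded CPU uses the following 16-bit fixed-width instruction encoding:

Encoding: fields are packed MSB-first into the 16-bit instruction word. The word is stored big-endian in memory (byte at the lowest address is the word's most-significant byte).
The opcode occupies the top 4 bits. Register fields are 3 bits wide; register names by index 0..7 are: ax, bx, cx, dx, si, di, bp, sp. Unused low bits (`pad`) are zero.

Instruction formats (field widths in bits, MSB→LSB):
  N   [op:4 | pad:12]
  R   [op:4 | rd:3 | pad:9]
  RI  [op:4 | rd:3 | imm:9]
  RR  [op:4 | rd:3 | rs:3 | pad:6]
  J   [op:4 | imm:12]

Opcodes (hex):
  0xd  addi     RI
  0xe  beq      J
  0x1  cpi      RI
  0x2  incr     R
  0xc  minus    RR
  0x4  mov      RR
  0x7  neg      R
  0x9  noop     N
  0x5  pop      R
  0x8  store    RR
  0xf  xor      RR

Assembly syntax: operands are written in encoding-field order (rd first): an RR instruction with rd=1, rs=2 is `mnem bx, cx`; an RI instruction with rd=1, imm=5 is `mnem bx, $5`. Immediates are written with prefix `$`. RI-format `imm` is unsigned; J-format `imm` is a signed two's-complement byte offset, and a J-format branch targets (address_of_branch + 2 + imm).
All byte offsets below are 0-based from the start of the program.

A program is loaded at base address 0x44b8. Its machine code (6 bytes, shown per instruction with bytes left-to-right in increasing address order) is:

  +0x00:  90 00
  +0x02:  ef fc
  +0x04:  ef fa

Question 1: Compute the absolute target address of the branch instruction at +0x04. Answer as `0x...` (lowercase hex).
0x44b8

@+04  big-endian(ef fa) = 0xeffa
  opcode bits[15:12]=0xe: beq/J
  imm@[11:0]=0xffa (s12→-6) ⇒ $-6
  target = base 0x44b8 + off 0x04 + 2 + imm -6 = 0x44b8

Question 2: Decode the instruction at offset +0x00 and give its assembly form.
noop

[00] 90 00 → 0x9000
  opcode bits[15:12]=0x9: noop/N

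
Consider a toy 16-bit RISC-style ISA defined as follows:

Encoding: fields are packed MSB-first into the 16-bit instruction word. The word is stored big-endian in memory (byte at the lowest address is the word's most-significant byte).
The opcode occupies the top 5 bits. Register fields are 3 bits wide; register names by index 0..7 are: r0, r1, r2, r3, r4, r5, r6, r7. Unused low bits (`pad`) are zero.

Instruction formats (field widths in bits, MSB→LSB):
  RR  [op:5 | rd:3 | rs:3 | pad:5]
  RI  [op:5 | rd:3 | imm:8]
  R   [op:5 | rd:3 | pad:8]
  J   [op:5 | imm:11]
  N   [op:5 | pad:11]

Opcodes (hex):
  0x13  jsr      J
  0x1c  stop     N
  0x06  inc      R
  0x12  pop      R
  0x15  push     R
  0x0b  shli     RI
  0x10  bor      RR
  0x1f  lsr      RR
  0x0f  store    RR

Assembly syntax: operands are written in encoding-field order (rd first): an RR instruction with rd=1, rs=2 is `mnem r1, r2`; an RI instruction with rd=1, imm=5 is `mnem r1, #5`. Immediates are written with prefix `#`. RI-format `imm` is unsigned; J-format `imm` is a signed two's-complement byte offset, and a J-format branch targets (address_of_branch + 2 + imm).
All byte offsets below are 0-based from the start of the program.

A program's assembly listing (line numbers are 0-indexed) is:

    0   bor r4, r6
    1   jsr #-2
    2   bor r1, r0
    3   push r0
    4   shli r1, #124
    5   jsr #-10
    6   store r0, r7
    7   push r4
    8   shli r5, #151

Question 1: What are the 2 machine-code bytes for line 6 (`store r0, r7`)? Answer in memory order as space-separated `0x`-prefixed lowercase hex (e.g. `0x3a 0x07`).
line 6 (store): pack op=0xf:5|rd=0:3|rs=7:3|pad=0:5 = 0x78e0; big→ 78 e0

0x78 0xe0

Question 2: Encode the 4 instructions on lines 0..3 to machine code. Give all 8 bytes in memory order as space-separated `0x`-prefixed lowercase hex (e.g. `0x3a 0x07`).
L0: bor op=0x10:5|rd=4:3|rs=6:3|pad=0:5 ⇒ 0x84c0 ⇒ big 84 c0
L1: jsr op=0x13:5|imm=-2:11 ⇒ 0x9ffe ⇒ big 9f fe
L2: bor op=0x10:5|rd=1:3|rs=0:3|pad=0:5 ⇒ 0x8100 ⇒ big 81 00
L3: push op=0x15:5|rd=0:3|pad=0:8 ⇒ 0xa800 ⇒ big a8 00

0x84 0xc0 0x9f 0xfe 0x81 0x00 0xa8 0x00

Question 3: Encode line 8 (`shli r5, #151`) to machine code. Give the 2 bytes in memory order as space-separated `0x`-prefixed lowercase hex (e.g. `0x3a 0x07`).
0x5d 0x97

L8: shli op=0xb:5|rd=5:3|imm=151:8 ⇒ 0x5d97 ⇒ big 5d 97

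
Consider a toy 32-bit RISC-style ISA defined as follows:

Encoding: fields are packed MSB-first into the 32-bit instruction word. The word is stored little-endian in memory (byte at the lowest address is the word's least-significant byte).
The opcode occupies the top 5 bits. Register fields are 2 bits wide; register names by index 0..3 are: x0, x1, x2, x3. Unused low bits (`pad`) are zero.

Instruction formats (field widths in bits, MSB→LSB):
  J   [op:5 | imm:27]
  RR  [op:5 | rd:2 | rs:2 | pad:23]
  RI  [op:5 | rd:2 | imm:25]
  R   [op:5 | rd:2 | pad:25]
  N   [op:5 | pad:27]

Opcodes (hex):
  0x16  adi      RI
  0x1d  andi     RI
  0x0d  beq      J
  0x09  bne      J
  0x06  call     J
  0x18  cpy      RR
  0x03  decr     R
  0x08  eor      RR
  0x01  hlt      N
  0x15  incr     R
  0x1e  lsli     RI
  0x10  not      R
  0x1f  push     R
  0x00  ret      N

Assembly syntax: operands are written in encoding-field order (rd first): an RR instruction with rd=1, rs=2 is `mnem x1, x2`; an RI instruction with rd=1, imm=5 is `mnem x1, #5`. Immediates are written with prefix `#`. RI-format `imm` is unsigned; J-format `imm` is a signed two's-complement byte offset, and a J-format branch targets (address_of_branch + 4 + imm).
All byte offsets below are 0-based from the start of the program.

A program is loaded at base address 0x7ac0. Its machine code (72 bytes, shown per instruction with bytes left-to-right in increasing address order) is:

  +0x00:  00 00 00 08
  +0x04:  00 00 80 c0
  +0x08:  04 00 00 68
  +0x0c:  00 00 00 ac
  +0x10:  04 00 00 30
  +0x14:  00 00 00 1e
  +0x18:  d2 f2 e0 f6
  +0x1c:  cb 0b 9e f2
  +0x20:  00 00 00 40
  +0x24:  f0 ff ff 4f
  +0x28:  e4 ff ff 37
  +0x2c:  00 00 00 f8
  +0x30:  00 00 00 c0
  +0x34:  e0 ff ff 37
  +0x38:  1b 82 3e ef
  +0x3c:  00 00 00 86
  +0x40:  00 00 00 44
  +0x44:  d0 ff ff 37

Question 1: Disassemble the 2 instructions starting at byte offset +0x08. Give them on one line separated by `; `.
[08] 04 00 00 68 → 0x68000004
  top 5b → 0xd → beq [J]
  imm: (w>>0)&0x7ffffff=0x4 → #4
[0c] 00 00 00 ac → 0xac000000
  top 5b → 0x15 → incr [R]
  rd: (w>>25)&0x3=0x2 → x2

beq #4; incr x2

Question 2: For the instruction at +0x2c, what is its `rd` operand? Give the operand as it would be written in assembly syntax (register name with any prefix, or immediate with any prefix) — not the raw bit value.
x0

@+2c  little-endian(00 00 00 f8) = 0xf8000000
  op=0xf8000000>>27=0x1f ⇒ push (R)
  rd: (w>>25)&0x3=0x0 → x0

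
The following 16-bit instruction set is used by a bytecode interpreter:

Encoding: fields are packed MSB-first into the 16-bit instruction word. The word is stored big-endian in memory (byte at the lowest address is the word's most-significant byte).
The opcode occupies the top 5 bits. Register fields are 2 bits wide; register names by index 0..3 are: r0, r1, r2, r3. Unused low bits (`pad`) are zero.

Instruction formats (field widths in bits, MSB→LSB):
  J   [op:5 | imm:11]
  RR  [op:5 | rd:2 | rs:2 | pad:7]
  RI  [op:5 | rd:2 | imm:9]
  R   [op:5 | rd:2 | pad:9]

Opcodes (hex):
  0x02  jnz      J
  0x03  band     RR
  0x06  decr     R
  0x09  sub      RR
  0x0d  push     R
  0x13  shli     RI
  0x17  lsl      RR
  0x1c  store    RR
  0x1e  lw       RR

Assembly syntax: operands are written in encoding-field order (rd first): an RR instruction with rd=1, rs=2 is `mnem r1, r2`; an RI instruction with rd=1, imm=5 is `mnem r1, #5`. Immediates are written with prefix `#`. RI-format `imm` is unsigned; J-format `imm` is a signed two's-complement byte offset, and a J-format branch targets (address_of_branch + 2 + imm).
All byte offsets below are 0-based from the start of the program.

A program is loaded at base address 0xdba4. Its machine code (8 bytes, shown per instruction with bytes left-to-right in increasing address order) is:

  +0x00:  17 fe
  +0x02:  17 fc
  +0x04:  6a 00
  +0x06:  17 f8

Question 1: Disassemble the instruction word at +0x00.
jnz #-2

[00] 17 fe → 0x17fe
  op=0x17fe>>11=0x2 ⇒ jnz (J)
  imm: (w>>0)&0x7ff=0x7fe (s11→-2) → #-2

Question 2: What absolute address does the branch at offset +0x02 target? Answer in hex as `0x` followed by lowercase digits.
@+02  big-endian(17 fc) = 0x17fc
  op=0x17fc>>11=0x2 ⇒ jnz (J)
  imm: (w>>0)&0x7ff=0x7fc (s11→-4) → #-4
  target = base 0xdba4 + off 0x02 + 2 + imm -4 = 0xdba4

0xdba4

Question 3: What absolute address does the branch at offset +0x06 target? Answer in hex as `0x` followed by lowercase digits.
@+06  big-endian(17 f8) = 0x17f8
  op=0x17f8>>11=0x2 ⇒ jnz (J)
  imm: (w>>0)&0x7ff=0x7f8 (s11→-8) → #-8
  target = base 0xdba4 + off 0x06 + 2 + imm -8 = 0xdba4

0xdba4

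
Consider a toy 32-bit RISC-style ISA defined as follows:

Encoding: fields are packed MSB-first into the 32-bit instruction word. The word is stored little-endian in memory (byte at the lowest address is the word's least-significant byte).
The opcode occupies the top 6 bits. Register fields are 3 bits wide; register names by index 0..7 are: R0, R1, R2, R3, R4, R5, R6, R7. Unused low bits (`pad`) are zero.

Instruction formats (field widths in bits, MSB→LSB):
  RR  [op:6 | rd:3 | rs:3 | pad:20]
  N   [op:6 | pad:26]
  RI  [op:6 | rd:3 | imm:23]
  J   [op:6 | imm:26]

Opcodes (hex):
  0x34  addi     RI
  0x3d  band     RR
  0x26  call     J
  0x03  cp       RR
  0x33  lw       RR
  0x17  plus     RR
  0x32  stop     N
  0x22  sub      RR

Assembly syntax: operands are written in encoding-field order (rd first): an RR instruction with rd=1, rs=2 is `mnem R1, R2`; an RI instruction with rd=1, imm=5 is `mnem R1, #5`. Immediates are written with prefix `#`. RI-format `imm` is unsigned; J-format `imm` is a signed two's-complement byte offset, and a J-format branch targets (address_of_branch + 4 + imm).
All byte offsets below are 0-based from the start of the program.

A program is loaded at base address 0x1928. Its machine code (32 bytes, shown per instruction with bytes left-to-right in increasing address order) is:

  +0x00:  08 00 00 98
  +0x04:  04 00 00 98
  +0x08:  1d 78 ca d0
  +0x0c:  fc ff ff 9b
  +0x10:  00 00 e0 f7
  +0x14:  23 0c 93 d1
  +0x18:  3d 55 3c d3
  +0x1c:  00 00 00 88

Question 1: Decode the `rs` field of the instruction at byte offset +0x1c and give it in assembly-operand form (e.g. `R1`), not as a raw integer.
@+1c  little-endian(00 00 00 88) = 0x88000000
  top 6b → 0x22 → sub [RR]
  [25:23] rd=0 = R0
  [22:20] rs=0 = R0

R0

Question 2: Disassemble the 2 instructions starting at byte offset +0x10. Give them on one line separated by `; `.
band R7, R6; addi R3, #1248291

off 0x10: read 00 00 e0 f7 as little → 0xf7e00000
  opcode bits[31:26]=0x3d: band/RR
  rd: (w>>23)&0x7=0x7 → R7
  rs: (w>>20)&0x7=0x6 → R6
off 0x14: read 23 0c 93 d1 as little → 0xd1930c23
  opcode bits[31:26]=0x34: addi/RI
  rd: (w>>23)&0x7=0x3 → R3
  imm: (w>>0)&0x7fffff=0x130c23 → #1248291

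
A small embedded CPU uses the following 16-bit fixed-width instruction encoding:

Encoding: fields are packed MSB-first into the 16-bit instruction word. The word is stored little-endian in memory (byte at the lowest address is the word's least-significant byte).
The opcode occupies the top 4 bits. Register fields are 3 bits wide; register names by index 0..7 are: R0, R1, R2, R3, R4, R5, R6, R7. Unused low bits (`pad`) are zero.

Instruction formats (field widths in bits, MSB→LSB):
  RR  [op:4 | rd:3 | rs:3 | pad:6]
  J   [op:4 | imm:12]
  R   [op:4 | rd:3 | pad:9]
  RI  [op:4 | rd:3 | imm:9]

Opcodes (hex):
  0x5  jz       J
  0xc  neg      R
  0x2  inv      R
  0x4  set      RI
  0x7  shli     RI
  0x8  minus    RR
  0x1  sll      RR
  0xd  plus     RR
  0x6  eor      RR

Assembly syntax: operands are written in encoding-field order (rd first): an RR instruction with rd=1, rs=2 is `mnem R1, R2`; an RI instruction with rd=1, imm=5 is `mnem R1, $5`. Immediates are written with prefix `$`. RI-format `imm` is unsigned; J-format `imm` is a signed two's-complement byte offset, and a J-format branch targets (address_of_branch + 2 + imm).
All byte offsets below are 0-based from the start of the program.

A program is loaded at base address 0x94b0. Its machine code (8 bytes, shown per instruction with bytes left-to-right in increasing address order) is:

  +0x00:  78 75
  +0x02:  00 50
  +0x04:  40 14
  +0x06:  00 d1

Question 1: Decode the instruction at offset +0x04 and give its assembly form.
sll R2, R1

off 0x04: read 40 14 as little → 0x1440
  opcode bits[15:12]=0x1: sll/RR
  rd@[11:9]=0x2 ⇒ R2
  rs@[8:6]=0x1 ⇒ R1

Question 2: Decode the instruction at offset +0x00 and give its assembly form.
+0x00: 78 75 ⇒ word 0x7578 (little)
  top 4b → 0x7 → shli [RI]
  rd@[11:9]=0x2 ⇒ R2
  imm@[8:0]=0x178 ⇒ $376

shli R2, $376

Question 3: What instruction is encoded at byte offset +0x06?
@+06  little-endian(00 d1) = 0xd100
  top 4b → 0xd → plus [RR]
  [11:9] rd=0 = R0
  [8:6] rs=4 = R4

plus R0, R4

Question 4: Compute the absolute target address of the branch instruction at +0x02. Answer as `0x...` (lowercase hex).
+0x02: 00 50 ⇒ word 0x5000 (little)
  opcode bits[15:12]=0x5: jz/J
  imm@[11:0]=0x0 ⇒ $0
  target = base 0x94b0 + off 0x02 + 2 + imm 0 = 0x94b4

0x94b4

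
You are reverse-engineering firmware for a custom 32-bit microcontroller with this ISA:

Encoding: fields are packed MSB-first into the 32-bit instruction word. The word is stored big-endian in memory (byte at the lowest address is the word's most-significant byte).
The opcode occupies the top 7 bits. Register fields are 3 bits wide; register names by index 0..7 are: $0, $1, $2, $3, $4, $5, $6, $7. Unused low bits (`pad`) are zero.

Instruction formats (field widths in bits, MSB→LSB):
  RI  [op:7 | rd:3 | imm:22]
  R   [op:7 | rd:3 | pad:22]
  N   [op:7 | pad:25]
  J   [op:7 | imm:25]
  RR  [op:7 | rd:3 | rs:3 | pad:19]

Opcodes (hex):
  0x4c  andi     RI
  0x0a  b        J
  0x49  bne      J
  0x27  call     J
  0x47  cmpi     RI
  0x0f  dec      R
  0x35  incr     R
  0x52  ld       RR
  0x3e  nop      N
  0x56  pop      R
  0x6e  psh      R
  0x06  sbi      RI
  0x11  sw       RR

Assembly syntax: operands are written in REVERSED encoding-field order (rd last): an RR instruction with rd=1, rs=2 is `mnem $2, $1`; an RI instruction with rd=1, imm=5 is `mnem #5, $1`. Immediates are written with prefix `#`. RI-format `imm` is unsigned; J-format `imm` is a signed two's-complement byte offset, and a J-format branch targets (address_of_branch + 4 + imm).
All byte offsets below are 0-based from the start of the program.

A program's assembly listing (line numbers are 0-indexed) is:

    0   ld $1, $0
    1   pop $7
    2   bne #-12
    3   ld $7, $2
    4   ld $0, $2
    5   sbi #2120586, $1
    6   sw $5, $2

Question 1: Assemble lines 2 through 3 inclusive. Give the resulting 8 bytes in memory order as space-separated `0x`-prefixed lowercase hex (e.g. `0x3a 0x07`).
L2: bne op=0x49:7|imm=-12:25 ⇒ 0x93fffff4 ⇒ big 93 ff ff f4
L3: ld op=0x52:7|rd=2:3|rs=7:3|pad=0:19 ⇒ 0xa4b80000 ⇒ big a4 b8 00 00

0x93 0xff 0xff 0xf4 0xa4 0xb8 0x00 0x00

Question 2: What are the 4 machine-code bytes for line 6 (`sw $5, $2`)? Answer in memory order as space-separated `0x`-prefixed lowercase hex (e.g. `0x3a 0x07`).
L6: sw op=0x11:7|rd=2:3|rs=5:3|pad=0:19 ⇒ 0x22a80000 ⇒ big 22 a8 00 00

0x22 0xa8 0x00 0x00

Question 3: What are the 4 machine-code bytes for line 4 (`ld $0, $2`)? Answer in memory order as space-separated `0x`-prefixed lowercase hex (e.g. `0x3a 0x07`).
line 4 (ld): pack op=0x52:7|rd=2:3|rs=0:3|pad=0:19 = 0xa4800000; big→ a4 80 00 00

0xa4 0x80 0x00 0x00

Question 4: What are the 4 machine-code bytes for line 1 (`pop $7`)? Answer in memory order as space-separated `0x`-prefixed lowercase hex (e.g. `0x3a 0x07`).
line 1 (pop): pack op=0x56:7|rd=7:3|pad=0:22 = 0xadc00000; big→ ad c0 00 00

0xad 0xc0 0x00 0x00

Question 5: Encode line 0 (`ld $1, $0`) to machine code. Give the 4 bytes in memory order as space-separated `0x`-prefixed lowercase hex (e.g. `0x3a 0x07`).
0xa4 0x08 0x00 0x00

line 0 (ld): pack op=0x52:7|rd=0:3|rs=1:3|pad=0:19 = 0xa4080000; big→ a4 08 00 00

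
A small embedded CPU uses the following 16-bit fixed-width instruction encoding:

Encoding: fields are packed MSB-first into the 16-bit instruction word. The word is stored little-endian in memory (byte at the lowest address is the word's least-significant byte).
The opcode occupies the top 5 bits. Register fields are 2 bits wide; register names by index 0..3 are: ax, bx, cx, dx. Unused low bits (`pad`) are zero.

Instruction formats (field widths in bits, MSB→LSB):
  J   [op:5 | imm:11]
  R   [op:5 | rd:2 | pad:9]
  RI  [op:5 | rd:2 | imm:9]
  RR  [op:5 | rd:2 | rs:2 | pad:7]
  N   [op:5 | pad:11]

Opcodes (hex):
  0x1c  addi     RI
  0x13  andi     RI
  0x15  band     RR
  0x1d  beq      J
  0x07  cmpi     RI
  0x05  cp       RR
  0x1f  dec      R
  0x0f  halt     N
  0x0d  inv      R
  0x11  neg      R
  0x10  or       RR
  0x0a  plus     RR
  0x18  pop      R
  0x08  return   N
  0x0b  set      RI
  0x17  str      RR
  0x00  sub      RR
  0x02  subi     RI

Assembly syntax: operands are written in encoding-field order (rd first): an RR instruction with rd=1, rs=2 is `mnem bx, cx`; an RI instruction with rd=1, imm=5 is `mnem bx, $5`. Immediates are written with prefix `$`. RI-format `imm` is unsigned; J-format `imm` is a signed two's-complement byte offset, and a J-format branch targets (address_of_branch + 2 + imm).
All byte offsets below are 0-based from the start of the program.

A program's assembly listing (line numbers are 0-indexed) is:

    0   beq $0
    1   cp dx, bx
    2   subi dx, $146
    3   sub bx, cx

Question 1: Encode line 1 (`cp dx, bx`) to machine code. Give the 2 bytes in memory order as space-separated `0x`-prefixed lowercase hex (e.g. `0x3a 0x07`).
1. cp fields op=0x5:5|rd=3:2|rs=1:2|pad=0:7 → word 2e80h → 80 2e

0x80 0x2e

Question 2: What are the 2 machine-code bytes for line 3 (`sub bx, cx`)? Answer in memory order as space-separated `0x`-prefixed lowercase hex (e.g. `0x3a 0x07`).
0x00 0x03

3. sub fields op=0x0:5|rd=1:2|rs=2:2|pad=0:7 → word 0300h → 00 03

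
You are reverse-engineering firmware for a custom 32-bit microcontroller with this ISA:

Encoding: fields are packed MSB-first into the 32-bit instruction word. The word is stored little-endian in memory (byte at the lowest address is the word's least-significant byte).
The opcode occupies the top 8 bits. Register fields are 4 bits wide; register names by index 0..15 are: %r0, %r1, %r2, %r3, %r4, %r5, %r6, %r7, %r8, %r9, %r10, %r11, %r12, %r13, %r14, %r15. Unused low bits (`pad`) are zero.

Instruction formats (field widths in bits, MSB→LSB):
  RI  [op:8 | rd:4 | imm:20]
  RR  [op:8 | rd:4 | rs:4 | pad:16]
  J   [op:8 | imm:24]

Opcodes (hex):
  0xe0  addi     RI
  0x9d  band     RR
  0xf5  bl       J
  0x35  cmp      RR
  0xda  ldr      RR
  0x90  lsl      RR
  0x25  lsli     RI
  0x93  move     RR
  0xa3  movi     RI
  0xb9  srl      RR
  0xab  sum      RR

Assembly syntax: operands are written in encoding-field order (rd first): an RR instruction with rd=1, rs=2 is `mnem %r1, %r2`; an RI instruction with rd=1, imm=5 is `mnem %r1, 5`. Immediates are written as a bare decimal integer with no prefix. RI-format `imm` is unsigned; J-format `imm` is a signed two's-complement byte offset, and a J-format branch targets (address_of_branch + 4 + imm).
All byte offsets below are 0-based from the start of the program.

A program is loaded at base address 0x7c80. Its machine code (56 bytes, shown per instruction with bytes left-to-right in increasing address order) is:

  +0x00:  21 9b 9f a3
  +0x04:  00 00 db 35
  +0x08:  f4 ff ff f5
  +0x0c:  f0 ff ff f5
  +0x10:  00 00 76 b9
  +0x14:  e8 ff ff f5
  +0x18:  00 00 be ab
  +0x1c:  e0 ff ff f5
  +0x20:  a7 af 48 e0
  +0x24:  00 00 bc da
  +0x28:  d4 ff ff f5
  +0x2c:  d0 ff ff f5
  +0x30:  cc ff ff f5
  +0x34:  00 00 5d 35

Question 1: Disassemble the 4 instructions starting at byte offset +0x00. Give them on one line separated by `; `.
@+00  little-endian(21 9b 9f a3) = 0xa39f9b21
  op=0xa39f9b21>>24=0xa3 ⇒ movi (RI)
  [23:20] rd=9 = %r9
  [19:0] imm=1022753 = 1022753
@+04  little-endian(00 00 db 35) = 0x35db0000
  op=0x35db0000>>24=0x35 ⇒ cmp (RR)
  [23:20] rd=13 = %r13
  [19:16] rs=11 = %r11
@+08  little-endian(f4 ff ff f5) = 0xf5fffff4
  op=0xf5fffff4>>24=0xf5 ⇒ bl (J)
  [23:0] imm=16777204 (s24→-12) = -12
@+0c  little-endian(f0 ff ff f5) = 0xf5fffff0
  op=0xf5fffff0>>24=0xf5 ⇒ bl (J)
  [23:0] imm=16777200 (s24→-16) = -16

movi %r9, 1022753; cmp %r13, %r11; bl -12; bl -16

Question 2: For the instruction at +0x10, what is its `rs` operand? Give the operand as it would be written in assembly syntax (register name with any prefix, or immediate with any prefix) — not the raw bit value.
@+10  little-endian(00 00 76 b9) = 0xb9760000
  top 8b → 0xb9 → srl [RR]
  rd: (w>>20)&0xf=0x7 → %r7
  rs: (w>>16)&0xf=0x6 → %r6

%r6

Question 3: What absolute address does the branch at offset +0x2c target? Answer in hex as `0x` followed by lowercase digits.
@+2c  little-endian(d0 ff ff f5) = 0xf5ffffd0
  opcode bits[31:24]=0xf5: bl/J
  imm: (w>>0)&0xffffff=0xffffd0 (s24→-48) → -48
  target = base 0x7c80 + off 0x2c + 4 + imm -48 = 0x7c80

0x7c80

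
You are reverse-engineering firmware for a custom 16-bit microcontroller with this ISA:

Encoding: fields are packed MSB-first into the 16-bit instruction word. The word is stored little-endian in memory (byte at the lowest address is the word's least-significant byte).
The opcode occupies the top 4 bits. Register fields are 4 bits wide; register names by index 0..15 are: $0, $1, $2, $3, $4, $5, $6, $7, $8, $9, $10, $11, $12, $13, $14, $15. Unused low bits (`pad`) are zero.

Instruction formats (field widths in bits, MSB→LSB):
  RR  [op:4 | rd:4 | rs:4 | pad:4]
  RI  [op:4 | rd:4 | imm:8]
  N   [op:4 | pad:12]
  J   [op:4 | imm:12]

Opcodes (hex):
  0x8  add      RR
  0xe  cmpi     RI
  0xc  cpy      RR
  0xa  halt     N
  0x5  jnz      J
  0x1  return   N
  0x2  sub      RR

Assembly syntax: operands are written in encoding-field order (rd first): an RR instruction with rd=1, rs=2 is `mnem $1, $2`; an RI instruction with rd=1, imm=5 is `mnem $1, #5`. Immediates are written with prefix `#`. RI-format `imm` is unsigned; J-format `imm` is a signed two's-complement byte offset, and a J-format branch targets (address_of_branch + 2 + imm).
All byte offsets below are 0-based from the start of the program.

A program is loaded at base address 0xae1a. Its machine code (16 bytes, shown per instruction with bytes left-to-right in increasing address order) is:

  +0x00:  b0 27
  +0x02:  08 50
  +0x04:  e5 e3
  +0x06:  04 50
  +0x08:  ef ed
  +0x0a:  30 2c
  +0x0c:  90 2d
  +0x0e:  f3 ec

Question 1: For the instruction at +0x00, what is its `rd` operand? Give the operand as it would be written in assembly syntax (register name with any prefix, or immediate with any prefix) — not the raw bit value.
+0x00: b0 27 ⇒ word 0x27b0 (little)
  opcode bits[15:12]=0x2: sub/RR
  rd@[11:8]=0x7 ⇒ $7
  rs@[7:4]=0xb ⇒ $11

$7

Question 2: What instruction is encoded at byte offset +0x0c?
[0c] 90 2d → 0x2d90
  opcode bits[15:12]=0x2: sub/RR
  [11:8] rd=13 = $13
  [7:4] rs=9 = $9

sub $13, $9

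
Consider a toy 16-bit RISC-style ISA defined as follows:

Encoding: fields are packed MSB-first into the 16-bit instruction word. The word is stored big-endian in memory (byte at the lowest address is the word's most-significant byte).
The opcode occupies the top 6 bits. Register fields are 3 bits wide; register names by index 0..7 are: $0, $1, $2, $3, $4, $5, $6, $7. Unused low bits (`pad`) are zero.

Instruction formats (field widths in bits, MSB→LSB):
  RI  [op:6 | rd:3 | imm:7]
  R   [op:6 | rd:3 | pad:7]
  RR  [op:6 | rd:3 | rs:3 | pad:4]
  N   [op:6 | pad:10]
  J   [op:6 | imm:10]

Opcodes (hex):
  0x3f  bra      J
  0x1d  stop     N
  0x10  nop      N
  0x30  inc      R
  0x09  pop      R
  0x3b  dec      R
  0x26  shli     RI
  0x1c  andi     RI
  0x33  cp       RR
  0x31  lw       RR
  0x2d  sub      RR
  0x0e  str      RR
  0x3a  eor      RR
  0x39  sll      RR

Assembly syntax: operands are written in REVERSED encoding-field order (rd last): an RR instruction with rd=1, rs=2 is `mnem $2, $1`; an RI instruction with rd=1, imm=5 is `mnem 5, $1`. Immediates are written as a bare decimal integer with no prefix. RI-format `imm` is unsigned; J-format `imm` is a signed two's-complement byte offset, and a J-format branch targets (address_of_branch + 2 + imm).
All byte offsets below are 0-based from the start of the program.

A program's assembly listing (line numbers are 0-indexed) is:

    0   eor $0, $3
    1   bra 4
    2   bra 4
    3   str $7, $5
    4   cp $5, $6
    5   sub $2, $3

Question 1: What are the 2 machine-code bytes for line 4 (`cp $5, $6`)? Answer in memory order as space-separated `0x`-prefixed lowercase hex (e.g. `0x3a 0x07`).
line 4 (cp): pack op=0x33:6|rd=6:3|rs=5:3|pad=0:4 = 0xcf50; big→ cf 50

0xcf 0x50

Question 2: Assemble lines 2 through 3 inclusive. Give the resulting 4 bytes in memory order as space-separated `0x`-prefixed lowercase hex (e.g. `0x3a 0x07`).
L2: bra op=0x3f:6|imm=4:10 ⇒ 0xfc04 ⇒ big fc 04
L3: str op=0xe:6|rd=5:3|rs=7:3|pad=0:4 ⇒ 0x3af0 ⇒ big 3a f0

0xfc 0x04 0x3a 0xf0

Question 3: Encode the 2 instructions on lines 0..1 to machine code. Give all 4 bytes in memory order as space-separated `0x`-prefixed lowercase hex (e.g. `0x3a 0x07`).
L0: eor op=0x3a:6|rd=3:3|rs=0:3|pad=0:4 ⇒ 0xe980 ⇒ big e9 80
L1: bra op=0x3f:6|imm=4:10 ⇒ 0xfc04 ⇒ big fc 04

0xe9 0x80 0xfc 0x04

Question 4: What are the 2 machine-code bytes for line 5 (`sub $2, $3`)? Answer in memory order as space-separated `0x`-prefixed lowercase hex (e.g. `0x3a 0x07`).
5. sub fields op=0x2d:6|rd=3:3|rs=2:3|pad=0:4 → word b5a0h → b5 a0

0xb5 0xa0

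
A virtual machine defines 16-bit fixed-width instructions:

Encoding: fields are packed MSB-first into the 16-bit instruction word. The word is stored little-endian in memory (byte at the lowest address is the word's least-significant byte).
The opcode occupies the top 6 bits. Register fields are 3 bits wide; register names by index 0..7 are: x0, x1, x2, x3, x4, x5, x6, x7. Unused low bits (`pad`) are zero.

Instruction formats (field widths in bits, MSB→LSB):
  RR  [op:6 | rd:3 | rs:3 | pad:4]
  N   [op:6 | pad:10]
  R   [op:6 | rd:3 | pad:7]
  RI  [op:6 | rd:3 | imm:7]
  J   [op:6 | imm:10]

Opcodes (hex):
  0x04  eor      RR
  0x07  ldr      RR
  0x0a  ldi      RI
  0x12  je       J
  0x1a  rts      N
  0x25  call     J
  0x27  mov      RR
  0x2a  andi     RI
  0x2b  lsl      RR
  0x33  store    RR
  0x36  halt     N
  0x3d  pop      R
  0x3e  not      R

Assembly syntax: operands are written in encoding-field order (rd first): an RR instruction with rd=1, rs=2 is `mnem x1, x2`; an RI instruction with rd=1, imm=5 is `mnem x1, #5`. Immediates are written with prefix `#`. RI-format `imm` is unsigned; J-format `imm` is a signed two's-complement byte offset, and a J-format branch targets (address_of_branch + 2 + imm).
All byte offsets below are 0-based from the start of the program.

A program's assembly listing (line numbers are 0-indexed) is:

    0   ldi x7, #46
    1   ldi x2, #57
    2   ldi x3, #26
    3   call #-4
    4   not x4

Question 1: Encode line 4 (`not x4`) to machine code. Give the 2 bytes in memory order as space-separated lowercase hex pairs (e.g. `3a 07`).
00 fa

4. not fields op=0x3e:6|rd=4:3|pad=0:7 → word fa00h → 00 fa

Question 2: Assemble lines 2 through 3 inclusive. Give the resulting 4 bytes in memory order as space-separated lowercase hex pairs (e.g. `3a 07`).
9a 29 fc 97

line 2 (ldi): pack op=0xa:6|rd=3:3|imm=26:7 = 0x299a; little→ 9a 29
line 3 (call): pack op=0x25:6|imm=-4:10 = 0x97fc; little→ fc 97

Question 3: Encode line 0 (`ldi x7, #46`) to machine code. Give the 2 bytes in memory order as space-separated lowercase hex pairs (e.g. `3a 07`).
L0: ldi op=0xa:6|rd=7:3|imm=46:7 ⇒ 0x2bae ⇒ little ae 2b

ae 2b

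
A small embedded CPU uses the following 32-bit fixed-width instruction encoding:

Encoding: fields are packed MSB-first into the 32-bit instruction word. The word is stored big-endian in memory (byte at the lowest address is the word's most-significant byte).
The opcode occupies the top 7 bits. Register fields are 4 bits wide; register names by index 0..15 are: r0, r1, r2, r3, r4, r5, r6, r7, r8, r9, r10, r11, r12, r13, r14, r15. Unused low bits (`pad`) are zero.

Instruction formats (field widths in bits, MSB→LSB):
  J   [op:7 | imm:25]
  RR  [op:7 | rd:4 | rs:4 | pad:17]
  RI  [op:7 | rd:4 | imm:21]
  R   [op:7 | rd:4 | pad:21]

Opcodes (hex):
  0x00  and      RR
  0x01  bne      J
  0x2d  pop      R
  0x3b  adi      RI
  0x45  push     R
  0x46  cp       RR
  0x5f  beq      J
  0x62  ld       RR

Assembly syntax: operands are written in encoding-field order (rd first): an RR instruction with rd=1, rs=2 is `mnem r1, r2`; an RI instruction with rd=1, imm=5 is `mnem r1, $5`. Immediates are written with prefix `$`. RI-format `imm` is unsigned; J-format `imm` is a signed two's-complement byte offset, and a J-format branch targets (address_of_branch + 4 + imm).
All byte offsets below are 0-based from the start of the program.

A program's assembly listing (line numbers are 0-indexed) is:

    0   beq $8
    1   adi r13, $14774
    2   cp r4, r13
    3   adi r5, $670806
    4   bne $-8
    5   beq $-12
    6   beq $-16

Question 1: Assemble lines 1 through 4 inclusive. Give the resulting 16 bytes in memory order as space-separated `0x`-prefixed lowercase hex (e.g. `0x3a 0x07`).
0x77 0xa0 0x39 0xb6 0x8c 0x9a 0x00 0x00 0x76 0xaa 0x3c 0x56 0x03 0xff 0xff 0xf8

1. adi fields op=0x3b:7|rd=13:4|imm=14774:21 → word 77a039b6h → 77 a0 39 b6
2. cp fields op=0x46:7|rd=4:4|rs=13:4|pad=0:17 → word 8c9a0000h → 8c 9a 00 00
3. adi fields op=0x3b:7|rd=5:4|imm=670806:21 → word 76aa3c56h → 76 aa 3c 56
4. bne fields op=0x1:7|imm=-8:25 → word 03fffff8h → 03 ff ff f8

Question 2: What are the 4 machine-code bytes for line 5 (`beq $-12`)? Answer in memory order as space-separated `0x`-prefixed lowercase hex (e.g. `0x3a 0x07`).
5. beq fields op=0x5f:7|imm=-12:25 → word bffffff4h → bf ff ff f4

0xbf 0xff 0xff 0xf4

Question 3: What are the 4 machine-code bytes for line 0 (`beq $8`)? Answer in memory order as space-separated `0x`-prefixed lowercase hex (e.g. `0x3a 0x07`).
0xbe 0x00 0x00 0x08

line 0 (beq): pack op=0x5f:7|imm=8:25 = 0xbe000008; big→ be 00 00 08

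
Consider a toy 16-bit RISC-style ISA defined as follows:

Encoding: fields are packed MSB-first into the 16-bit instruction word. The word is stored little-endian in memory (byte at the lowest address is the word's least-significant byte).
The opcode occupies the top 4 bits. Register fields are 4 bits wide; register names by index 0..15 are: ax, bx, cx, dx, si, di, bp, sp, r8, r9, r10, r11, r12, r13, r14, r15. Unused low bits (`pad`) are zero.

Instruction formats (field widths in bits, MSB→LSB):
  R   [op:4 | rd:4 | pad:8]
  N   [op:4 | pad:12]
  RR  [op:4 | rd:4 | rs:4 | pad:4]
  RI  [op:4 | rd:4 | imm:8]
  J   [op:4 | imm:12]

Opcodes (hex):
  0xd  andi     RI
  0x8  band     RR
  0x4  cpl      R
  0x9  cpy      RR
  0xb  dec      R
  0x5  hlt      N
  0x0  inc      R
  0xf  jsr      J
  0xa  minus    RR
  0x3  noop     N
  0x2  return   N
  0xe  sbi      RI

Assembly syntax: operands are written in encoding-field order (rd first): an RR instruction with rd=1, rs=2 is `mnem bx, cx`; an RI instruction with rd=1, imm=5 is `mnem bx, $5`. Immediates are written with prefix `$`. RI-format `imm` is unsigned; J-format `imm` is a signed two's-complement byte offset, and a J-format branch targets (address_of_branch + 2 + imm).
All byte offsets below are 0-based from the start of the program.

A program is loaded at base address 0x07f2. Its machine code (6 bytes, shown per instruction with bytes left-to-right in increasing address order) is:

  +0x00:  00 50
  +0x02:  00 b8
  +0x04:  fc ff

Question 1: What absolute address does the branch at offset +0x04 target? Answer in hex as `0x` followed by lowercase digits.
0x07f4

@+04  little-endian(fc ff) = 0xfffc
  op=0xfffc>>12=0xf ⇒ jsr (J)
  imm: (w>>0)&0xfff=0xffc (s12→-4) → $-4
  target = base 0x07f2 + off 0x04 + 2 + imm -4 = 0x07f4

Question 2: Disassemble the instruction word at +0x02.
[02] 00 b8 → 0xb800
  opcode bits[15:12]=0xb: dec/R
  rd@[11:8]=0x8 ⇒ r8

dec r8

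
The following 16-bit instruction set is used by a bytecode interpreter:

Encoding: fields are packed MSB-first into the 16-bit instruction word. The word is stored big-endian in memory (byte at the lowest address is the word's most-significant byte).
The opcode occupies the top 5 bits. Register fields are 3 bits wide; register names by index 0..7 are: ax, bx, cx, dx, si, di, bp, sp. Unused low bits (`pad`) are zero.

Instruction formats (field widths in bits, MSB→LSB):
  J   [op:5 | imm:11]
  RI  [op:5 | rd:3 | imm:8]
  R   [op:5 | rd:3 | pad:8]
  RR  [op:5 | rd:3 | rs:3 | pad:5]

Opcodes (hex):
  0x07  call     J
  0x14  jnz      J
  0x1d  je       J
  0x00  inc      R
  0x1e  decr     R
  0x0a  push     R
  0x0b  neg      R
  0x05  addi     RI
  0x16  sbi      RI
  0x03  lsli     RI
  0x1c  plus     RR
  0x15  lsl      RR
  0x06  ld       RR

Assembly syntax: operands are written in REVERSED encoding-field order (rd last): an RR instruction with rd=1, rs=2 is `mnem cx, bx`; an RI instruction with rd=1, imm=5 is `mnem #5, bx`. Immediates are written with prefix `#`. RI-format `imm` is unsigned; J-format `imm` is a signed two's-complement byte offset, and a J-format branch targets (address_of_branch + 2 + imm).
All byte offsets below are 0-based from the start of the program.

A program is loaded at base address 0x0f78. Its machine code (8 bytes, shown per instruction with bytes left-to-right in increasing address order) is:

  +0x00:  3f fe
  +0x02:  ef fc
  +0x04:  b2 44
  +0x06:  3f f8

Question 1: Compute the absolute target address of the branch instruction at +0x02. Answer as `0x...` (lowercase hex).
+0x02: ef fc ⇒ word 0xeffc (big)
  op=0xeffc>>11=0x1d ⇒ je (J)
  [10:0] imm=2044 (s11→-4) = #-4
  target = base 0x0f78 + off 0x02 + 2 + imm -4 = 0x0f78

0x0f78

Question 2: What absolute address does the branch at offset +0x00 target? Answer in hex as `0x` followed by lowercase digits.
+0x00: 3f fe ⇒ word 0x3ffe (big)
  opcode bits[15:11]=0x7: call/J
  [10:0] imm=2046 (s11→-2) = #-2
  target = base 0x0f78 + off 0x00 + 2 + imm -2 = 0x0f78

0x0f78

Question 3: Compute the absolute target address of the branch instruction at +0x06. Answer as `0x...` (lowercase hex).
0x0f78

off 0x06: read 3f f8 as big → 0x3ff8
  op=0x3ff8>>11=0x7 ⇒ call (J)
  imm: (w>>0)&0x7ff=0x7f8 (s11→-8) → #-8
  target = base 0x0f78 + off 0x06 + 2 + imm -8 = 0x0f78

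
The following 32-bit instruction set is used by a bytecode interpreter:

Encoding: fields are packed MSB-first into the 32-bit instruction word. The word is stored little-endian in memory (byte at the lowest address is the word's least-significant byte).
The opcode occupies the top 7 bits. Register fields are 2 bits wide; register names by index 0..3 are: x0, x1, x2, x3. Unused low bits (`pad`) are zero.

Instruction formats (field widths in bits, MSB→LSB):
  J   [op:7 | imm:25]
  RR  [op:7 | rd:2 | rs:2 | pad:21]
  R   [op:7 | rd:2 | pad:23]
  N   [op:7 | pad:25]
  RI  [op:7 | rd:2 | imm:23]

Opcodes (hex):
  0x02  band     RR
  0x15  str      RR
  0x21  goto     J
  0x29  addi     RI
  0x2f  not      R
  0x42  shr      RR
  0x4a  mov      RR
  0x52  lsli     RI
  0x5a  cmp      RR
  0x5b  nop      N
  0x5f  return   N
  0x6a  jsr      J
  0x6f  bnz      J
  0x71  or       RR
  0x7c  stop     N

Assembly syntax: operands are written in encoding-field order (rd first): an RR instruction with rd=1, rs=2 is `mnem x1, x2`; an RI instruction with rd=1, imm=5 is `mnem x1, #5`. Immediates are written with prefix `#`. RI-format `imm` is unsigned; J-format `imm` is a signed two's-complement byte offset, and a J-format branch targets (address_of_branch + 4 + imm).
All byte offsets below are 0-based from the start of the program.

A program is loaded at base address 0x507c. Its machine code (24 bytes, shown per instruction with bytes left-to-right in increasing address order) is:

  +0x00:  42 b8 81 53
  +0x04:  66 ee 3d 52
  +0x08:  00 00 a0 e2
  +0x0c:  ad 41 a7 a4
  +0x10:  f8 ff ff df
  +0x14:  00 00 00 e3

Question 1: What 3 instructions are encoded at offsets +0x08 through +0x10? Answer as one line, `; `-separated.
[08] 00 00 a0 e2 → 0xe2a00000
  top 7b → 0x71 → or [RR]
  rd: (w>>23)&0x3=0x1 → x1
  rs: (w>>21)&0x3=0x1 → x1
[0c] ad 41 a7 a4 → 0xa4a741ad
  top 7b → 0x52 → lsli [RI]
  rd: (w>>23)&0x3=0x1 → x1
  imm: (w>>0)&0x7fffff=0x2741ad → #2572717
[10] f8 ff ff df → 0xdffffff8
  top 7b → 0x6f → bnz [J]
  imm: (w>>0)&0x1ffffff=0x1fffff8 (s25→-8) → #-8

or x1, x1; lsli x1, #2572717; bnz #-8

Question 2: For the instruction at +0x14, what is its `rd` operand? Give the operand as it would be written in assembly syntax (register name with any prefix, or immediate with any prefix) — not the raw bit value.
x2

@+14  little-endian(00 00 00 e3) = 0xe3000000
  op=0xe3000000>>25=0x71 ⇒ or (RR)
  rd@[24:23]=0x2 ⇒ x2
  rs@[22:21]=0x0 ⇒ x0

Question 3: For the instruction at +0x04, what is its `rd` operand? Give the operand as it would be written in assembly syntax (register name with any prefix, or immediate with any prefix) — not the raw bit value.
x0

off 0x04: read 66 ee 3d 52 as little → 0x523dee66
  opcode bits[31:25]=0x29: addi/RI
  rd@[24:23]=0x0 ⇒ x0
  imm@[22:0]=0x3dee66 ⇒ #4058726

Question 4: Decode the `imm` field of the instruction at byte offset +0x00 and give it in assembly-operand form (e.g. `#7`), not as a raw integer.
#112706

off 0x00: read 42 b8 81 53 as little → 0x5381b842
  top 7b → 0x29 → addi [RI]
  rd@[24:23]=0x3 ⇒ x3
  imm@[22:0]=0x1b842 ⇒ #112706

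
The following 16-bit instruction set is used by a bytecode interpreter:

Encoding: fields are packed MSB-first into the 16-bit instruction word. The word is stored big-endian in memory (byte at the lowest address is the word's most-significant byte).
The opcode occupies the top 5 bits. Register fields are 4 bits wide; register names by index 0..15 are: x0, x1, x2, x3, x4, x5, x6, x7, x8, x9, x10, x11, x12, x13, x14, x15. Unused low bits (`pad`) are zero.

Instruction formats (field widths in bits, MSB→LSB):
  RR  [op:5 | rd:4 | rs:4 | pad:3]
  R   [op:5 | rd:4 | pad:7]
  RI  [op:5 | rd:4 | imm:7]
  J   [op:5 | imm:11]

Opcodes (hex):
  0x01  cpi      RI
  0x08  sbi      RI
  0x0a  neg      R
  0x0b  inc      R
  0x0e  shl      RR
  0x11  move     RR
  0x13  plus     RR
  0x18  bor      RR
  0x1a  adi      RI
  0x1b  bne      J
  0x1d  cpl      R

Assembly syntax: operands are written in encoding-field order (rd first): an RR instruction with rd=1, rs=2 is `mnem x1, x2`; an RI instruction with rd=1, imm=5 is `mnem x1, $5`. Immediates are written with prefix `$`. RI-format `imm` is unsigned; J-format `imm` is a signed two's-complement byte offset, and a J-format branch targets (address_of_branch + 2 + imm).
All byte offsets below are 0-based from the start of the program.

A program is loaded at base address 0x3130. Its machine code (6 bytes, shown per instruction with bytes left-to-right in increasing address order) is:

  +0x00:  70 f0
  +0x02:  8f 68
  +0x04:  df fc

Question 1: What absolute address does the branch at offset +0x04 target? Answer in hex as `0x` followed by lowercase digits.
@+04  big-endian(df fc) = 0xdffc
  op=0xdffc>>11=0x1b ⇒ bne (J)
  imm@[10:0]=0x7fc (s11→-4) ⇒ $-4
  target = base 0x3130 + off 0x04 + 2 + imm -4 = 0x3132

0x3132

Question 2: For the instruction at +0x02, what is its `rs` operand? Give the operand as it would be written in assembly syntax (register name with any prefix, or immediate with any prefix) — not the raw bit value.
[02] 8f 68 → 0x8f68
  top 5b → 0x11 → move [RR]
  rd: (w>>7)&0xf=0xe → x14
  rs: (w>>3)&0xf=0xd → x13

x13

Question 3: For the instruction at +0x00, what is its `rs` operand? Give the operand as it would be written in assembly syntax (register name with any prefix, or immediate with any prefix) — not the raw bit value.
off 0x00: read 70 f0 as big → 0x70f0
  opcode bits[15:11]=0xe: shl/RR
  rd@[10:7]=0x1 ⇒ x1
  rs@[6:3]=0xe ⇒ x14

x14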